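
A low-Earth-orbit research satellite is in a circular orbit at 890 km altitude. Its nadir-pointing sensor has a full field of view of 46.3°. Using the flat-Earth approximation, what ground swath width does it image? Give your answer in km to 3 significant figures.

Half-angle = 46.3°/2 = 23.15°.
Swath width ≈ 2h·tan(θ/2) = 2 × 890 × tan(23.15°) = 761.1 km.

761 km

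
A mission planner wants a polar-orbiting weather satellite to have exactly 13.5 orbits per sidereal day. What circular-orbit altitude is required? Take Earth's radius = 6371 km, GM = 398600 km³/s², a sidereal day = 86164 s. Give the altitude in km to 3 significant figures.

1070 km

Required period T = 86164 / 13.5 = 6382.5 s.
From T = 2π√(a³/μ): a = (μ T²/4π²)^(1/3) = (398600 × 6382.5² / 4π²)^(1/3) = 7437 km.
Altitude h = a − R = 7437 − 6371 = 1066 km.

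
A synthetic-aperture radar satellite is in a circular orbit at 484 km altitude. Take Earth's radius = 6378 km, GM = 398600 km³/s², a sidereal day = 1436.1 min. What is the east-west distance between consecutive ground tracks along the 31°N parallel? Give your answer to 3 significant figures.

Semi-major axis a = 6378 + 484 = 6862 km. Period T = 2π√(a³/μ) = 2π√(6862³/398600) = 5657.0 s = 94.28 min.
Node shift per orbit = (5657.0/86166) × 360° = 23.63°.
Equatorial spacing = 23.63 × 111.3 km/° = 2631 km.
At 31° latitude, spacing = 2631 × cos(31°) = 2255 km.

2260 km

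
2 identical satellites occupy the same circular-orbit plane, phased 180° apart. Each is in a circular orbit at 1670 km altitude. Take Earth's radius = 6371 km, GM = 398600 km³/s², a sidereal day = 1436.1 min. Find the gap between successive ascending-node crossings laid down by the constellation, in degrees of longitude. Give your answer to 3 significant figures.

Semi-major axis a = 6371 + 1670 = 8041 km. Period T = 2π√(a³/μ) = 2π√(8041³/398600) = 7175.9 s = 119.60 min.
Single-satellite node shift = (7175.9/86166) × 360° = 29.98°.
With 2 satellites evenly phased, successive equator crossings are 29.98/2 = 14.990° apart.

15.0°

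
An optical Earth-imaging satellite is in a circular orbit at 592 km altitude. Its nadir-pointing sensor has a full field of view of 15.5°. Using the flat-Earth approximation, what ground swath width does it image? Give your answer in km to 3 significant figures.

Half-angle = 15.5°/2 = 7.75°.
Swath width ≈ 2h·tan(θ/2) = 2 × 592 × tan(7.75°) = 161.1 km.

161 km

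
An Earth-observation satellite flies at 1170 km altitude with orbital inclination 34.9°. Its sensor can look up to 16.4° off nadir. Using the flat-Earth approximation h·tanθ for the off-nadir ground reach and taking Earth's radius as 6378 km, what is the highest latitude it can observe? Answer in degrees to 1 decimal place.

38.0°

For a prograde orbit the ground track reaches latitude ±i = ±34.9°.
Sensor half-swath on the ground ≈ 1170·tan(16.4°) = 344 km = 3.09° of latitude.
Maximum observable latitude ≈ 34.9 + 3.09 = 38.0°.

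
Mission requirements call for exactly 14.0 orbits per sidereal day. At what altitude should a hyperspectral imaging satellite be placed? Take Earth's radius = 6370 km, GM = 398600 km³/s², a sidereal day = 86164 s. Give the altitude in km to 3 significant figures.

Required period T = 86164 / 14.0 = 6154.6 s.
From T = 2π√(a³/μ): a = (μ T²/4π²)^(1/3) = (398600 × 6154.6² / 4π²)^(1/3) = 7259 km.
Altitude h = a − R = 7259 − 6370 = 889 km.

889 km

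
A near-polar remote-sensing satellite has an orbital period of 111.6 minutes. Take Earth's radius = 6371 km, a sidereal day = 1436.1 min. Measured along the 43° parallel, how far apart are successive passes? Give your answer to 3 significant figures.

T = 111.6 min = 6696.0 s.
Node shift per orbit = (6696.0/86166) × 360° = 27.98°.
Equatorial spacing = 27.98 × 111.2 km/° = 3111 km.
At 43° latitude, spacing = 3111 × cos(43°) = 2275 km.

2280 km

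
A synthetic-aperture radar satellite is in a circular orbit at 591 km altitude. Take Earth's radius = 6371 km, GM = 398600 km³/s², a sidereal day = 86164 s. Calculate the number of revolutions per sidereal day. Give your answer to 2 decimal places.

14.90

Semi-major axis a = 6371 + 591 = 6962 km. Period T = 2π√(a³/μ) = 2π√(6962³/398600) = 5781.1 s = 96.35 min.
Orbits per sidereal day = 86164 / 5781.1 = 14.904.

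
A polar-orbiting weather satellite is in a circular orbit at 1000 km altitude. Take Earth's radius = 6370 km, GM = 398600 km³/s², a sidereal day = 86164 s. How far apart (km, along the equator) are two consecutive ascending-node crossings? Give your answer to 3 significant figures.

2920 km

Semi-major axis a = 6370 + 1000 = 7370 km. Period T = 2π√(a³/μ) = 2π√(7370³/398600) = 6296.7 s = 104.94 min.
During one orbit Earth rotates (6296.7 / 86164) × 360° = 26.31°.
At the equator that is 26.31° × (2π·6370/360) km/° = 26.31 × 111.2 = 2925 km.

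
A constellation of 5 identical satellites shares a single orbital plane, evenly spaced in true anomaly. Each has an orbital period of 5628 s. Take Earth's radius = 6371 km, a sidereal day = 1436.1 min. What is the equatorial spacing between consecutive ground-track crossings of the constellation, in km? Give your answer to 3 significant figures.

Single-satellite node shift = (5628.0/86166) × 360° = 23.51°.
With 5 satellites evenly phased, successive equator crossings are 23.51/5 = 4.703° apart.
That is 4.703 × 111.2 = 523 km at the equator.

523 km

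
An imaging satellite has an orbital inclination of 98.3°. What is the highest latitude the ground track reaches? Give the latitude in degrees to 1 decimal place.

81.7°

Retrograde orbit: the ground track reaches ±(180° − i) = ±(180 − 98.3) = ±81.7°.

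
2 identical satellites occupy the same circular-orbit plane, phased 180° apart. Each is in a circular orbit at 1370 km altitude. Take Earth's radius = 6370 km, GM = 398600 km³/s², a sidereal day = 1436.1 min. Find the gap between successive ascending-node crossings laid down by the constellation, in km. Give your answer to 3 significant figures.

1570 km

Semi-major axis a = 6370 + 1370 = 7740 km. Period T = 2π√(a³/μ) = 2π√(7740³/398600) = 6776.8 s = 112.95 min.
Single-satellite node shift = (6776.8/86166) × 360° = 28.31°.
With 2 satellites evenly phased, successive equator crossings are 28.31/2 = 14.157° apart.
That is 14.157 × 111.2 = 1574 km at the equator.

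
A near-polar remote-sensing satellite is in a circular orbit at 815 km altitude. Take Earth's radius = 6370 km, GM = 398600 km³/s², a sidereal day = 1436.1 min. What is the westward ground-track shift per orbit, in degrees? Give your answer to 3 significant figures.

25.3°

Semi-major axis a = 6370 + 815 = 7185 km. Period T = 2π√(a³/μ) = 2π√(7185³/398600) = 6061.1 s = 101.02 min.
During one orbit Earth rotates (6061.1 / 86166) × 360° = 25.32°.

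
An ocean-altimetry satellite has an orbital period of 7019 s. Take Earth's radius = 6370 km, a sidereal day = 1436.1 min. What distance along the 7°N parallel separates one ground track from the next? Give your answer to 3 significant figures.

3240 km

Node shift per orbit = (7019.0/86166) × 360° = 29.33°.
Equatorial spacing = 29.33 × 111.2 km/° = 3260 km.
At 7° latitude, spacing = 3260 × cos(7°) = 3236 km.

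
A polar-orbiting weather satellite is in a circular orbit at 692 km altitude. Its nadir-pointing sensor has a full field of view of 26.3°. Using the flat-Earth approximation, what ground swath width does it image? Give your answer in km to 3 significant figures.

Half-angle = 26.3°/2 = 13.15°.
Swath width ≈ 2h·tan(θ/2) = 2 × 692 × tan(13.15°) = 323.3 km.

323 km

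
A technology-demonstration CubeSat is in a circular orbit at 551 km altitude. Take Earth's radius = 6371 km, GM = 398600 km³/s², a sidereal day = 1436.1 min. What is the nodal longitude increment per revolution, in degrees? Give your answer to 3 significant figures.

Semi-major axis a = 6371 + 551 = 6922 km. Period T = 2π√(a³/μ) = 2π√(6922³/398600) = 5731.4 s = 95.52 min.
During one orbit Earth rotates (5731.4 / 86166) × 360° = 23.95°.

23.9°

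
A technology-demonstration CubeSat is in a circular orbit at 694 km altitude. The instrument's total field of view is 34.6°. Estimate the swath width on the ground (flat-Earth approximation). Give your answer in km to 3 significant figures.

432 km

Half-angle = 34.6°/2 = 17.3°.
Swath width ≈ 2h·tan(θ/2) = 2 × 694 × tan(17.3°) = 432.3 km.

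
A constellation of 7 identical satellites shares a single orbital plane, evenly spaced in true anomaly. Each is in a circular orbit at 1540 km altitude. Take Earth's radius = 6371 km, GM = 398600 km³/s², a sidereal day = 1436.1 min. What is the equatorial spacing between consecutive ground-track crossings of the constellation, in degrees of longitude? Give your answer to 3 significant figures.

Semi-major axis a = 6371 + 1540 = 7911 km. Period T = 2π√(a³/μ) = 2π√(7911³/398600) = 7002.6 s = 116.71 min.
Single-satellite node shift = (7002.6/86166) × 360° = 29.26°.
With 7 satellites evenly phased, successive equator crossings are 29.26/7 = 4.180° apart.

4.18°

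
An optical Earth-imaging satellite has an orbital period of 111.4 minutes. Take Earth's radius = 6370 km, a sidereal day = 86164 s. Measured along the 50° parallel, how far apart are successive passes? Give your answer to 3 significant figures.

T = 111.4 min = 6684.0 s.
Node shift per orbit = (6684.0/86164) × 360° = 27.93°.
Equatorial spacing = 27.93 × 111.2 km/° = 3105 km.
At 50° latitude, spacing = 3105 × cos(50°) = 1996 km.

2000 km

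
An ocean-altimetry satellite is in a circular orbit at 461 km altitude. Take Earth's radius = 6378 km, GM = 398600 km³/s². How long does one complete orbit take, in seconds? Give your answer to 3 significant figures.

5630 seconds

Semi-major axis a = 6378 + 461 = 6839 km. Period T = 2π√(a³/μ) = 2π√(6839³/398600) = 5628.6 s = 93.81 min.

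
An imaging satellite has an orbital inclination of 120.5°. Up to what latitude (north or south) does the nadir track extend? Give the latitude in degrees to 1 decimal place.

Retrograde orbit: the ground track reaches ±(180° − i) = ±(180 − 120.5) = ±59.5°.

59.5°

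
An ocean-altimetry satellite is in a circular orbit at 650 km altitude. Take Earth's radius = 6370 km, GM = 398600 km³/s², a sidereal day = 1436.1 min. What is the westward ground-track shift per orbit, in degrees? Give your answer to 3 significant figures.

Semi-major axis a = 6370 + 650 = 7020 km. Period T = 2π√(a³/μ) = 2π√(7020³/398600) = 5853.5 s = 97.56 min.
During one orbit Earth rotates (5853.5 / 86166) × 360° = 24.46°.

24.5°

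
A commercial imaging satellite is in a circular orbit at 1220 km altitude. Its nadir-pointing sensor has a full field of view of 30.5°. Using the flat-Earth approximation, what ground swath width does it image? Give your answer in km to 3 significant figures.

665 km

Half-angle = 30.5°/2 = 15.25°.
Swath width ≈ 2h·tan(θ/2) = 2 × 1220 × tan(15.25°) = 665.2 km.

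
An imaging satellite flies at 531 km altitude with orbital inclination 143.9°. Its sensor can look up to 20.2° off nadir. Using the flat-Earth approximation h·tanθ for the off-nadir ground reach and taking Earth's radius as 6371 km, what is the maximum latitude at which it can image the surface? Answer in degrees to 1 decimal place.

37.9°

Retrograde orbit: the ground track reaches ±(180° − i) = ±(180 − 143.9) = ±36.1°.
Sensor half-swath on the ground ≈ 531·tan(20.2°) = 195 km = 1.76° of latitude.
Maximum observable latitude ≈ 36.1 + 1.76 = 37.9°.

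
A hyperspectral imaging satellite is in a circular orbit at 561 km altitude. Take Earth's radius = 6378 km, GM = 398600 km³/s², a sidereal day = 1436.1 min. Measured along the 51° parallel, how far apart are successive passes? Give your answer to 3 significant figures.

1680 km

Semi-major axis a = 6378 + 561 = 6939 km. Period T = 2π√(a³/μ) = 2π√(6939³/398600) = 5752.5 s = 95.87 min.
Node shift per orbit = (5752.5/86166) × 360° = 24.03°.
Equatorial spacing = 24.03 × 111.3 km/° = 2675 km.
At 51° latitude, spacing = 2675 × cos(51°) = 1684 km.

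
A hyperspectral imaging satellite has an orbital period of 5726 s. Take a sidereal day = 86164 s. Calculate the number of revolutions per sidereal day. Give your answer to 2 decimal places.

Orbits per sidereal day = 86164 / 5726.0 = 15.048.

15.05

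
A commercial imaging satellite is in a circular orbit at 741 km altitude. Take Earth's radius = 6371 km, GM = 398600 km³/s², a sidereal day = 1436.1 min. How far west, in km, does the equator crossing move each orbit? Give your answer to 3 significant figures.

2770 km

Semi-major axis a = 6371 + 741 = 7112 km. Period T = 2π√(a³/μ) = 2π√(7112³/398600) = 5969.0 s = 99.48 min.
During one orbit Earth rotates (5969.0 / 86166) × 360° = 24.94°.
At the equator that is 24.94° × (2π·6371/360) km/° = 24.94 × 111.2 = 2773 km.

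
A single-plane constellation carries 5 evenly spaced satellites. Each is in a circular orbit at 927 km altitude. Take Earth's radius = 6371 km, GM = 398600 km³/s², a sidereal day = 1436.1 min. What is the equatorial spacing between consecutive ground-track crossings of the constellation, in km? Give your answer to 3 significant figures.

576 km

Semi-major axis a = 6371 + 927 = 7298 km. Period T = 2π√(a³/μ) = 2π√(7298³/398600) = 6204.6 s = 103.41 min.
Single-satellite node shift = (6204.6/86166) × 360° = 25.92°.
With 5 satellites evenly phased, successive equator crossings are 25.92/5 = 5.185° apart.
That is 5.185 × 111.2 = 576 km at the equator.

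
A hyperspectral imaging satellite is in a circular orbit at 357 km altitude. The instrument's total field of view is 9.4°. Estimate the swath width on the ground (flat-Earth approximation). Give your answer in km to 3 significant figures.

58.7 km

Half-angle = 9.4°/2 = 4.7°.
Swath width ≈ 2h·tan(θ/2) = 2 × 357 × tan(4.7°) = 58.7 km.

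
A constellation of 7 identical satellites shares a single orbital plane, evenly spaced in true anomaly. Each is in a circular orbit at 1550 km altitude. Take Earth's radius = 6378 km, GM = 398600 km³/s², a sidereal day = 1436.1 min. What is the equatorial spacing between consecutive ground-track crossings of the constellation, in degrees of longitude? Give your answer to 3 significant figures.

Semi-major axis a = 6378 + 1550 = 7928 km. Period T = 2π√(a³/μ) = 2π√(7928³/398600) = 7025.2 s = 117.09 min.
Single-satellite node shift = (7025.2/86166) × 360° = 29.35°.
With 7 satellites evenly phased, successive equator crossings are 29.35/7 = 4.193° apart.

4.19°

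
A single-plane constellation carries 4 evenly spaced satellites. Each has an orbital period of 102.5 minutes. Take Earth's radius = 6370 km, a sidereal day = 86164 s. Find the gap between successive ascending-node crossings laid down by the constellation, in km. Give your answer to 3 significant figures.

T = 102.5 min = 6150.0 s.
Single-satellite node shift = (6150.0/86164) × 360° = 25.70°.
With 4 satellites evenly phased, successive equator crossings are 25.70/4 = 6.424° apart.
That is 6.424 × 111.2 = 714 km at the equator.

714 km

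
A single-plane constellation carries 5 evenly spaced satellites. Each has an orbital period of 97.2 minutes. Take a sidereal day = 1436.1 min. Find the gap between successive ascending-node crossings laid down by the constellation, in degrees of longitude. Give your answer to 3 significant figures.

4.87°

T = 97.2 min = 5832.0 s.
Single-satellite node shift = (5832.0/86166) × 360° = 24.37°.
With 5 satellites evenly phased, successive equator crossings are 24.37/5 = 4.873° apart.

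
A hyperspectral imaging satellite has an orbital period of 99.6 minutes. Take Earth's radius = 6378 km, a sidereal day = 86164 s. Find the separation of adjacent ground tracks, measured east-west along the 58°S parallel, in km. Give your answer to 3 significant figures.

T = 99.6 min = 5976.0 s.
Node shift per orbit = (5976.0/86164) × 360° = 24.97°.
Equatorial spacing = 24.97 × 111.3 km/° = 2779 km.
At 58° latitude, spacing = 2779 × cos(58°) = 1473 km.

1470 km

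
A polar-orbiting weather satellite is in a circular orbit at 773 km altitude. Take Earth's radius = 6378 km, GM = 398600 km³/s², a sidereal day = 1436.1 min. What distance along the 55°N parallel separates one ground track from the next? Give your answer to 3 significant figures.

1610 km

Semi-major axis a = 6378 + 773 = 7151 km. Period T = 2π√(a³/μ) = 2π√(7151³/398600) = 6018.1 s = 100.30 min.
Node shift per orbit = (6018.1/86166) × 360° = 25.14°.
Equatorial spacing = 25.14 × 111.3 km/° = 2799 km.
At 55° latitude, spacing = 2799 × cos(55°) = 1605 km.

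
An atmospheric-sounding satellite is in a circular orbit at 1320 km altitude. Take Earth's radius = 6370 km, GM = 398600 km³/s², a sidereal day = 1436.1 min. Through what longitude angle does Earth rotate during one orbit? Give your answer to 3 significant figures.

Semi-major axis a = 6370 + 1320 = 7690 km. Period T = 2π√(a³/μ) = 2π√(7690³/398600) = 6711.2 s = 111.85 min.
During one orbit Earth rotates (6711.2 / 86166) × 360° = 28.04°.

28.0°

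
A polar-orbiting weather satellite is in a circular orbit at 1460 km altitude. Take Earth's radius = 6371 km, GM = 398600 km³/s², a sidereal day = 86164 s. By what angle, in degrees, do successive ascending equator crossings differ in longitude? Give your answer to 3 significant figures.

Semi-major axis a = 6371 + 1460 = 7831 km. Period T = 2π√(a³/μ) = 2π√(7831³/398600) = 6896.6 s = 114.94 min.
During one orbit Earth rotates (6896.6 / 86164) × 360° = 28.81°.

28.8°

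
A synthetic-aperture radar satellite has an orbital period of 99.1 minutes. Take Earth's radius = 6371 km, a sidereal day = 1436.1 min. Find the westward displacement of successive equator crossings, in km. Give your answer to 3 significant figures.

T = 99.1 min = 5946.0 s.
During one orbit Earth rotates (5946.0 / 86166) × 360° = 24.84°.
At the equator that is 24.84° × (2π·6371/360) km/° = 24.84 × 111.2 = 2762 km.

2760 km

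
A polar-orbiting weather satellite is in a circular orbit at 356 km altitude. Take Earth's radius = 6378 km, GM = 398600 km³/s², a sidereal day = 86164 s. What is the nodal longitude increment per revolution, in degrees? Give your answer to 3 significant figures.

23.0°

Semi-major axis a = 6378 + 356 = 6734 km. Period T = 2π√(a³/μ) = 2π√(6734³/398600) = 5499.5 s = 91.66 min.
During one orbit Earth rotates (5499.5 / 86164) × 360° = 22.98°.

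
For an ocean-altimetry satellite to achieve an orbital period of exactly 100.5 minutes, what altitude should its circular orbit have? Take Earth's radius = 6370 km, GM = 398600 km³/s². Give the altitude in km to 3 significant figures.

790 km

T = 100.5 min = 6030.0 s.
From T = 2π√(a³/μ): a = (μ T²/4π²)^(1/3) = (398600 × 6030.0² / 4π²)^(1/3) = 7160 km.
Altitude h = a − R = 7160 − 6370 = 790 km.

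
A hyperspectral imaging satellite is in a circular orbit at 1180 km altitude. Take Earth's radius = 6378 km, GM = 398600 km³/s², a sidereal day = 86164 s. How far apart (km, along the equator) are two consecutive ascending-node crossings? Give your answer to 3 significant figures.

3040 km

Semi-major axis a = 6378 + 1180 = 7558 km. Period T = 2π√(a³/μ) = 2π√(7558³/398600) = 6539.2 s = 108.99 min.
During one orbit Earth rotates (6539.2 / 86164) × 360° = 27.32°.
At the equator that is 27.32° × (2π·6378/360) km/° = 27.32 × 111.3 = 3041 km.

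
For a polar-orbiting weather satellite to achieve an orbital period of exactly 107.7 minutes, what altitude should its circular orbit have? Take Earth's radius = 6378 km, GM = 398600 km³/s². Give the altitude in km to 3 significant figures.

T = 107.7 min = 6462.0 s.
From T = 2π√(a³/μ): a = (μ T²/4π²)^(1/3) = (398600 × 6462.0² / 4π²)^(1/3) = 7498 km.
Altitude h = a − R = 7498 − 6378 = 1120 km.

1120 km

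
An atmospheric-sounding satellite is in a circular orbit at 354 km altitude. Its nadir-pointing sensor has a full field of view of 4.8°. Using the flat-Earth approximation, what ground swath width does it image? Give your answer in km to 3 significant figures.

29.7 km

Half-angle = 4.8°/2 = 2.4°.
Swath width ≈ 2h·tan(θ/2) = 2 × 354 × tan(2.4°) = 29.7 km.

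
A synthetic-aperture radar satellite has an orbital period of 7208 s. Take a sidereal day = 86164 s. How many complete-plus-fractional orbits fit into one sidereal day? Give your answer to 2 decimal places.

Orbits per sidereal day = 86164 / 7208.0 = 11.954.

11.95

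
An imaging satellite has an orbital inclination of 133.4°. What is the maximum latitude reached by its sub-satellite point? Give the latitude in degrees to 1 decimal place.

46.6°

Retrograde orbit: the ground track reaches ±(180° − i) = ±(180 − 133.4) = ±46.6°.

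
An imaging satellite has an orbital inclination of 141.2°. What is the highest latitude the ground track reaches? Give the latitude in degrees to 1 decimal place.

Retrograde orbit: the ground track reaches ±(180° − i) = ±(180 − 141.2) = ±38.8°.

38.8°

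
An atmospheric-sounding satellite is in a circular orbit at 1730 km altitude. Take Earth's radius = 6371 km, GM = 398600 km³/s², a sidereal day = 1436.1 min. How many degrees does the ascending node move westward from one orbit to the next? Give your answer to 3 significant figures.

30.3°

Semi-major axis a = 6371 + 1730 = 8101 km. Period T = 2π√(a³/μ) = 2π√(8101³/398600) = 7256.4 s = 120.94 min.
During one orbit Earth rotates (7256.4 / 86166) × 360° = 30.32°.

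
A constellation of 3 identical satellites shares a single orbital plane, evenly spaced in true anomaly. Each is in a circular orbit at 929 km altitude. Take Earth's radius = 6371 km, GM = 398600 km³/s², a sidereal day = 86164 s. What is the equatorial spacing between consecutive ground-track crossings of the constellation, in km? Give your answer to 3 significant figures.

Semi-major axis a = 6371 + 929 = 7300 km. Period T = 2π√(a³/μ) = 2π√(7300³/398600) = 6207.2 s = 103.45 min.
Single-satellite node shift = (6207.2/86164) × 360° = 25.93°.
With 3 satellites evenly phased, successive equator crossings are 25.93/3 = 8.645° apart.
That is 8.645 × 111.2 = 961 km at the equator.

961 km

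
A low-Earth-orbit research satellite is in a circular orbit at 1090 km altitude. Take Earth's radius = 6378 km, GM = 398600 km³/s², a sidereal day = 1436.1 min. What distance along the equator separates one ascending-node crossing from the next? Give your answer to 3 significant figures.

Semi-major axis a = 6378 + 1090 = 7468 km. Period T = 2π√(a³/μ) = 2π√(7468³/398600) = 6422.7 s = 107.05 min.
During one orbit Earth rotates (6422.7 / 86166) × 360° = 26.83°.
At the equator that is 26.83° × (2π·6378/360) km/° = 26.83 × 111.3 = 2987 km.

2990 km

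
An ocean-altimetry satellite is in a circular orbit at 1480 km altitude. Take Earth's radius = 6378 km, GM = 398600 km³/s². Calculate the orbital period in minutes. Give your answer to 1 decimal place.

115.5 min

Semi-major axis a = 6378 + 1480 = 7858 km. Period T = 2π√(a³/μ) = 2π√(7858³/398600) = 6932.3 s = 115.54 min.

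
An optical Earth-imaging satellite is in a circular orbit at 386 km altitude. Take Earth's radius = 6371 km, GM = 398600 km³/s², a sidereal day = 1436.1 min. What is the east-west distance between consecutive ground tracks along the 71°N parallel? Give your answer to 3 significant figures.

Semi-major axis a = 6371 + 386 = 6757 km. Period T = 2π√(a³/μ) = 2π√(6757³/398600) = 5527.7 s = 92.13 min.
Node shift per orbit = (5527.7/86166) × 360° = 23.09°.
Equatorial spacing = 23.09 × 111.2 km/° = 2568 km.
At 71° latitude, spacing = 2568 × cos(71°) = 836 km.

836 km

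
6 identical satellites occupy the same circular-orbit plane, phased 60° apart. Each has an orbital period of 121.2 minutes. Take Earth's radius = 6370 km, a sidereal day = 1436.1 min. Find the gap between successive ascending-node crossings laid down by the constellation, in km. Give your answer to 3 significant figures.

563 km

T = 121.2 min = 7272.0 s.
Single-satellite node shift = (7272.0/86166) × 360° = 30.38°.
With 6 satellites evenly phased, successive equator crossings are 30.38/6 = 5.064° apart.
That is 5.064 × 111.2 = 563 km at the equator.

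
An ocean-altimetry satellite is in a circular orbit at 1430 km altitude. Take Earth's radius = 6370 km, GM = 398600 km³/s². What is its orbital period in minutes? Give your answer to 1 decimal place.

114.3 min

Semi-major axis a = 6370 + 1430 = 7800 km. Period T = 2π√(a³/μ) = 2π√(7800³/398600) = 6855.7 s = 114.26 min.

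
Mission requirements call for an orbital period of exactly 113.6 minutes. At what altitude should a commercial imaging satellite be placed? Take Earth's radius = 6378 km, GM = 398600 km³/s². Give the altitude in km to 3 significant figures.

T = 113.6 min = 6816.0 s.
From T = 2π√(a³/μ): a = (μ T²/4π²)^(1/3) = (398600 × 6816.0² / 4π²)^(1/3) = 7770 km.
Altitude h = a − R = 7770 − 6378 = 1392 km.

1390 km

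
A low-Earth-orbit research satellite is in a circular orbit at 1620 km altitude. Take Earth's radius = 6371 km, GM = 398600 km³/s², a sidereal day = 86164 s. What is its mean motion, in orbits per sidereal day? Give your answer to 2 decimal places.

Semi-major axis a = 6371 + 1620 = 7991 km. Period T = 2π√(a³/μ) = 2π√(7991³/398600) = 7109.1 s = 118.48 min.
Orbits per sidereal day = 86164 / 7109.1 = 12.120.

12.12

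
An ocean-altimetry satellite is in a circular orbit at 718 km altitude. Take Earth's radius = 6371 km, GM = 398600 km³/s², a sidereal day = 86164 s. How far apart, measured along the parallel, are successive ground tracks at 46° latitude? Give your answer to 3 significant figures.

1920 km

Semi-major axis a = 6371 + 718 = 7089 km. Period T = 2π√(a³/μ) = 2π√(7089³/398600) = 5940.0 s = 99.00 min.
Node shift per orbit = (5940.0/86164) × 360° = 24.82°.
Equatorial spacing = 24.82 × 111.2 km/° = 2760 km.
At 46° latitude, spacing = 2760 × cos(46°) = 1917 km.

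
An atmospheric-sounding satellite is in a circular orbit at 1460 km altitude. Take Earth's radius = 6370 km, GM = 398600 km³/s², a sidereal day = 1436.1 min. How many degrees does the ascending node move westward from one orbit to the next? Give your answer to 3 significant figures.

28.8°

Semi-major axis a = 6370 + 1460 = 7830 km. Period T = 2π√(a³/μ) = 2π√(7830³/398600) = 6895.3 s = 114.92 min.
During one orbit Earth rotates (6895.3 / 86166) × 360° = 28.81°.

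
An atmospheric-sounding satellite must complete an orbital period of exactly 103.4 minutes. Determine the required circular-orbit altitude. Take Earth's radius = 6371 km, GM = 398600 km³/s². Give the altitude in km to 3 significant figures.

T = 103.4 min = 6204.0 s.
From T = 2π√(a³/μ): a = (μ T²/4π²)^(1/3) = (398600 × 6204.0² / 4π²)^(1/3) = 7297 km.
Altitude h = a − R = 7297 − 6371 = 926 km.

926 km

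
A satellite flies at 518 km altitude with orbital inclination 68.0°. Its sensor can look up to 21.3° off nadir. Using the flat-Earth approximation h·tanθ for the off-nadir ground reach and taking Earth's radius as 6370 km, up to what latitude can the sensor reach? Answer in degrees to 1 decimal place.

For a prograde orbit the ground track reaches latitude ±i = ±68.0°.
Sensor half-swath on the ground ≈ 518·tan(21.3°) = 202 km = 1.82° of latitude.
Maximum observable latitude ≈ 68.0 + 1.82 = 69.8°.

69.8°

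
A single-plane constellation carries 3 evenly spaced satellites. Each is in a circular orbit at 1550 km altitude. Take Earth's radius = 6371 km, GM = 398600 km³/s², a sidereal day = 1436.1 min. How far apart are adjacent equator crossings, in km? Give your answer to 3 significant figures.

Semi-major axis a = 6371 + 1550 = 7921 km. Period T = 2π√(a³/μ) = 2π√(7921³/398600) = 7015.9 s = 116.93 min.
Single-satellite node shift = (7015.9/86166) × 360° = 29.31°.
With 3 satellites evenly phased, successive equator crossings are 29.31/3 = 9.771° apart.
That is 9.771 × 111.2 = 1086 km at the equator.

1090 km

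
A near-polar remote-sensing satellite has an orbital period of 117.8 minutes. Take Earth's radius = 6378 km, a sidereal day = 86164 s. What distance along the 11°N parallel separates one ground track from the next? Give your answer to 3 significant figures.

T = 117.8 min = 7068.0 s.
Node shift per orbit = (7068.0/86164) × 360° = 29.53°.
Equatorial spacing = 29.53 × 111.3 km/° = 3287 km.
At 11° latitude, spacing = 3287 × cos(11°) = 3227 km.

3230 km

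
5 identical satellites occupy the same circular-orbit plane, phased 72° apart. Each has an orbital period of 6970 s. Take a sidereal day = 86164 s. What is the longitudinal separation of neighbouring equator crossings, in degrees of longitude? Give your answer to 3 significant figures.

Single-satellite node shift = (6970.0/86164) × 360° = 29.12°.
With 5 satellites evenly phased, successive equator crossings are 29.12/5 = 5.824° apart.

5.82°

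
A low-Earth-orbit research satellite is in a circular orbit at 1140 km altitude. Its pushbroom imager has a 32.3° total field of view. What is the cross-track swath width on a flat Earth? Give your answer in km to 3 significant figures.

Half-angle = 32.3°/2 = 16.15°.
Swath width ≈ 2h·tan(θ/2) = 2 × 1140 × tan(16.15°) = 660.2 km.

660 km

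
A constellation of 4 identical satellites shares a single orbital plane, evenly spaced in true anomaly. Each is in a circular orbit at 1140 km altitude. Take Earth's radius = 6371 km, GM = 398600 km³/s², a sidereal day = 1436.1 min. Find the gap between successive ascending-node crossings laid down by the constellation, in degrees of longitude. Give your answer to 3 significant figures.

6.77°

Semi-major axis a = 6371 + 1140 = 7511 km. Period T = 2π√(a³/μ) = 2π√(7511³/398600) = 6478.3 s = 107.97 min.
Single-satellite node shift = (6478.3/86166) × 360° = 27.07°.
With 4 satellites evenly phased, successive equator crossings are 27.07/4 = 6.767° apart.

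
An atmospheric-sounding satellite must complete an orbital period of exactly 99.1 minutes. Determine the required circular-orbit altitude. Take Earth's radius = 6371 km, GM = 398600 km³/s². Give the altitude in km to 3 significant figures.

T = 99.1 min = 5946.0 s.
From T = 2π√(a³/μ): a = (μ T²/4π²)^(1/3) = (398600 × 5946.0² / 4π²)^(1/3) = 7094 km.
Altitude h = a − R = 7094 − 6371 = 723 km.

723 km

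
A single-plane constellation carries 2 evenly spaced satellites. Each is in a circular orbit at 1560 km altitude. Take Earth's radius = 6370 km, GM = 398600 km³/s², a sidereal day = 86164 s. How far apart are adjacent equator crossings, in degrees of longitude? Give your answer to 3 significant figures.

Semi-major axis a = 6370 + 1560 = 7930 km. Period T = 2π√(a³/μ) = 2π√(7930³/398600) = 7027.8 s = 117.13 min.
Single-satellite node shift = (7027.8/86164) × 360° = 29.36°.
With 2 satellites evenly phased, successive equator crossings are 29.36/2 = 14.681° apart.

14.7°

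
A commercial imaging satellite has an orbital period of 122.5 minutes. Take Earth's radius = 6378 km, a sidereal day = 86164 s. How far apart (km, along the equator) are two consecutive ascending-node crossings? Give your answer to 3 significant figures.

T = 122.5 min = 7350.0 s.
During one orbit Earth rotates (7350.0 / 86164) × 360° = 30.71°.
At the equator that is 30.71° × (2π·6378/360) km/° = 30.71 × 111.3 = 3418 km.

3420 km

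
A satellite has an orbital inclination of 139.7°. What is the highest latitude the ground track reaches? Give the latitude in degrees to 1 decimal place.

Retrograde orbit: the ground track reaches ±(180° − i) = ±(180 − 139.7) = ±40.3°.

40.3°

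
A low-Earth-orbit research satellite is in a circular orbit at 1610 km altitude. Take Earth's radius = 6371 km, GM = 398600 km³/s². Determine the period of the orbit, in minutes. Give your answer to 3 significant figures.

Semi-major axis a = 6371 + 1610 = 7981 km. Period T = 2π√(a³/μ) = 2π√(7981³/398600) = 7095.7 s = 118.26 min.

118 min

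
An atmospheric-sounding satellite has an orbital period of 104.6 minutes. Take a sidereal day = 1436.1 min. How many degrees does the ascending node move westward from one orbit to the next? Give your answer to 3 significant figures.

T = 104.6 min = 6276.0 s.
During one orbit Earth rotates (6276.0 / 86166) × 360° = 26.22°.

26.2°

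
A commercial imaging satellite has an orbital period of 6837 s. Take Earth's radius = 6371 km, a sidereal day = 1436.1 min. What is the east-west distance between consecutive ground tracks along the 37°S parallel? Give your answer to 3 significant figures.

Node shift per orbit = (6837.0/86166) × 360° = 28.56°.
Equatorial spacing = 28.56 × 111.2 km/° = 3176 km.
At 37° latitude, spacing = 3176 × cos(37°) = 2537 km.

2540 km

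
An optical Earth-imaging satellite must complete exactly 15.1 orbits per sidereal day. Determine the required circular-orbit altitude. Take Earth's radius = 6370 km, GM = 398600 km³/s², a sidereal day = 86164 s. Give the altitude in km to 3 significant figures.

532 km

Required period T = 86164 / 15.1 = 5706.2 s.
From T = 2π√(a³/μ): a = (μ T²/4π²)^(1/3) = (398600 × 5706.2² / 4π²)^(1/3) = 6902 km.
Altitude h = a − R = 6902 − 6370 = 532 km.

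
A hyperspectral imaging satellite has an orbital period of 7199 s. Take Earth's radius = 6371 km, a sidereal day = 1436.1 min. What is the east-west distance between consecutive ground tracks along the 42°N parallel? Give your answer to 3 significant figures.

2490 km

Node shift per orbit = (7199.0/86166) × 360° = 30.08°.
Equatorial spacing = 30.08 × 111.2 km/° = 3344 km.
At 42° latitude, spacing = 3344 × cos(42°) = 2485 km.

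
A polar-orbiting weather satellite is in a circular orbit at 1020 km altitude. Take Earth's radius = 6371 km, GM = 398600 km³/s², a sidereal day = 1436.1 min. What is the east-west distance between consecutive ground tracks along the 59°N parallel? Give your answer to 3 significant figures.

Semi-major axis a = 6371 + 1020 = 7391 km. Period T = 2π√(a³/μ) = 2π√(7391³/398600) = 6323.6 s = 105.39 min.
Node shift per orbit = (6323.6/86166) × 360° = 26.42°.
Equatorial spacing = 26.42 × 111.2 km/° = 2938 km.
At 59° latitude, spacing = 2938 × cos(59°) = 1513 km.

1510 km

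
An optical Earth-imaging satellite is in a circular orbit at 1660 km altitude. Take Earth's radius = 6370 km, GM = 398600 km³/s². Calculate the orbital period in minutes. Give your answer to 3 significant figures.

Semi-major axis a = 6370 + 1660 = 8030 km. Period T = 2π√(a³/μ) = 2π√(8030³/398600) = 7161.2 s = 119.35 min.

119 min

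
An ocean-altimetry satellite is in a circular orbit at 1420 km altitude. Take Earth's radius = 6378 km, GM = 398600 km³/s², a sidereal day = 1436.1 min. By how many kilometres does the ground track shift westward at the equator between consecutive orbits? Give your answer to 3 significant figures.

3190 km

Semi-major axis a = 6378 + 1420 = 7798 km. Period T = 2π√(a³/μ) = 2π√(7798³/398600) = 6853.1 s = 114.22 min.
During one orbit Earth rotates (6853.1 / 86166) × 360° = 28.63°.
At the equator that is 28.63° × (2π·6378/360) km/° = 28.63 × 111.3 = 3187 km.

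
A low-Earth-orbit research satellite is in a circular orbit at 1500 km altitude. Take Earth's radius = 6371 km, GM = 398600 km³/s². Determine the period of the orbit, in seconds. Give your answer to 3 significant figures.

Semi-major axis a = 6371 + 1500 = 7871 km. Period T = 2π√(a³/μ) = 2π√(7871³/398600) = 6949.5 s = 115.83 min.

6950 seconds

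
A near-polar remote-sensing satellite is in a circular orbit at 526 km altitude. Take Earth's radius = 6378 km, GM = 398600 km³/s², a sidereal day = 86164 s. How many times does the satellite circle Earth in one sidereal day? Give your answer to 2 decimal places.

Semi-major axis a = 6378 + 526 = 6904 km. Period T = 2π√(a³/μ) = 2π√(6904³/398600) = 5709.0 s = 95.15 min.
Orbits per sidereal day = 86164 / 5709.0 = 15.093.

15.09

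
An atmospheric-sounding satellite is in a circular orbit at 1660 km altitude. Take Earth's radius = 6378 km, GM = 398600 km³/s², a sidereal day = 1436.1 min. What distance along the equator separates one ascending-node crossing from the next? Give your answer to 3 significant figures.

3340 km

Semi-major axis a = 6378 + 1660 = 8038 km. Period T = 2π√(a³/μ) = 2π√(8038³/398600) = 7171.9 s = 119.53 min.
During one orbit Earth rotates (7171.9 / 86166) × 360° = 29.96°.
At the equator that is 29.96° × (2π·6378/360) km/° = 29.96 × 111.3 = 3336 km.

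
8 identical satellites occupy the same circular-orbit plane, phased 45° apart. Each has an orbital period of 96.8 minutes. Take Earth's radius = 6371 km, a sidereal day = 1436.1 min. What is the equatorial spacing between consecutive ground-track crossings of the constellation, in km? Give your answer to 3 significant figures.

T = 96.8 min = 5808.0 s.
Single-satellite node shift = (5808.0/86166) × 360° = 24.27°.
With 8 satellites evenly phased, successive equator crossings are 24.27/8 = 3.033° apart.
That is 3.033 × 111.2 = 337 km at the equator.

337 km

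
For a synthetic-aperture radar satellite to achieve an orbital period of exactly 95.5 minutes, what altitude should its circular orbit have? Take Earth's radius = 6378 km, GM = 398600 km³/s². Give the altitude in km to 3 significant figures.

T = 95.5 min = 5730.0 s.
From T = 2π√(a³/μ): a = (μ T²/4π²)^(1/3) = (398600 × 5730.0² / 4π²)^(1/3) = 6921 km.
Altitude h = a − R = 6921 − 6378 = 543 km.

543 km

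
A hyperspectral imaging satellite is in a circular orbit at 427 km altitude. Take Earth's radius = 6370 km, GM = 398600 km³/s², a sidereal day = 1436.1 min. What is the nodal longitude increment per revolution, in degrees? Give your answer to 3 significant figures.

Semi-major axis a = 6370 + 427 = 6797 km. Period T = 2π√(a³/μ) = 2π√(6797³/398600) = 5576.8 s = 92.95 min.
During one orbit Earth rotates (5576.8 / 86166) × 360° = 23.30°.

23.3°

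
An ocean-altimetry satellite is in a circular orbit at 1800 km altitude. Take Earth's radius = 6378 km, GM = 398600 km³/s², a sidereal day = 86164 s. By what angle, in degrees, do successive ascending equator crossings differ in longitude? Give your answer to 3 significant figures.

30.8°

Semi-major axis a = 6378 + 1800 = 8178 km. Period T = 2π√(a³/μ) = 2π√(8178³/398600) = 7360.1 s = 122.67 min.
During one orbit Earth rotates (7360.1 / 86164) × 360° = 30.75°.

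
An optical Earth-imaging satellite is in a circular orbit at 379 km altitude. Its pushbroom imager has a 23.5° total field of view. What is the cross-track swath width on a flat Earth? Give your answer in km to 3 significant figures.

Half-angle = 23.5°/2 = 11.75°.
Swath width ≈ 2h·tan(θ/2) = 2 × 379 × tan(11.75°) = 157.7 km.

158 km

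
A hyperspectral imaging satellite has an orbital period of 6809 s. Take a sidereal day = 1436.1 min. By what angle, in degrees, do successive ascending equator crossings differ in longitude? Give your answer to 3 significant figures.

28.4°

During one orbit Earth rotates (6809.0 / 86166) × 360° = 28.45°.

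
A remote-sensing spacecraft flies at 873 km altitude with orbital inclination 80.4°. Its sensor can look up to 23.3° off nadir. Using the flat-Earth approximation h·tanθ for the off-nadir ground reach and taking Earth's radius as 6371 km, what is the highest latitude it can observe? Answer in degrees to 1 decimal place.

For a prograde orbit the ground track reaches latitude ±i = ±80.4°.
Sensor half-swath on the ground ≈ 873·tan(23.3°) = 376 km = 3.38° of latitude.
Maximum observable latitude ≈ 80.4 + 3.38 = 83.8°.

83.8°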